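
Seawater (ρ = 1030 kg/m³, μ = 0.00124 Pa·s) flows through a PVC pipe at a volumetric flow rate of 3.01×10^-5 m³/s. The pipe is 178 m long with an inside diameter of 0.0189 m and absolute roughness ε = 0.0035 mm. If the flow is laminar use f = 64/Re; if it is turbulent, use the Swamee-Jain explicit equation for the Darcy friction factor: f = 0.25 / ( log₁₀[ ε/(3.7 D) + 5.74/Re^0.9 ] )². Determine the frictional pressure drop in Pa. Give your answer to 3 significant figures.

Cross-sectional area A = πD²/4 = π(0.0189)²/4 = 0.0002806 m²; mean velocity V = Q/A = 3.01e-05/0.0002806 = 0.1073 m/s.
Reynolds number Re = ρVD/μ = 1030 · 0.1073 · 0.0189 / 0.00124 = 1684.
Re < 2300 → laminar flow, so f = 64/Re = 64/1684 = 0.038 (the turbulent correlation is not needed).
Darcy-Weisbach: ΔP = f(L/D)(ρV²/2) = 0.038·(178/0.0189)·(1030·0.1073²/2) = 0.038·9418·5.928 = 2121 Pa.

ΔP ≈ 2120 Pa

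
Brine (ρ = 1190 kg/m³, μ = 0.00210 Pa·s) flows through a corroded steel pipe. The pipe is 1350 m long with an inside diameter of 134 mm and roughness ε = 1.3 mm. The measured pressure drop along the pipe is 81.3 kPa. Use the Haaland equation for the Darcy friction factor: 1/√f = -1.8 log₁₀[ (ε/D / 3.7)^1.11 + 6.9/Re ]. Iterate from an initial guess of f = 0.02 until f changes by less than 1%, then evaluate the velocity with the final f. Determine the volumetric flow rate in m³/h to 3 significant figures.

Rearranging Darcy-Weisbach: V = √(2·ΔP·D/(f·L·ρ)). With ε/D = 0.0013/0.134 = 0.0097, iterate starting from f = 0.02:
  f = 0.02 → V = √(2·8.13e+04·0.134/(0.02·1350·1190)) = 0.8235 m/s; Re = ρVD/μ = 6.253e+04; f → 0.0385
  f = 0.0385 → V = 0.5936 m/s; Re = 4.507e+04; f → 0.03884
Converged (Δf/f < 1%). With the final f = 0.03884: V = √(2·8.13e+04·0.134/(0.03884·1350·1190)) = 0.591 m/s.
Q = V·A = 0.591·(π/4·0.134²) = 0.008334 m³/s = 30.0 m³/h.

Q ≈ 30.0 m³/h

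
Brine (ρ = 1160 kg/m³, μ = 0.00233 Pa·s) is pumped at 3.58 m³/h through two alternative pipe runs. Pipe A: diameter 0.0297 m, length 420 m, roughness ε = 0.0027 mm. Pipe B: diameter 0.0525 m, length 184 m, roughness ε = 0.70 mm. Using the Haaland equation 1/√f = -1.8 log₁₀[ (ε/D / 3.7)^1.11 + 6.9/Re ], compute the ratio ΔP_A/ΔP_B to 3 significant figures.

ΔP_A/ΔP_B ≈ 22.0

Pipe A: V = Q/A = 0.0009944/0.0006928 = 1.435 m/s; Re = 2.122e+04; ε/D = 9.09e-05; Haaland → f = 0.02552; ΔP_A = f(L/D)(ρV²/2) = 4.312e+05 Pa.
Pipe B: V = Q/A = 0.0009944/0.002165 = 0.4594 m/s; Re = 1.201e+04; ε/D = 0.0133; Haaland → f = 0.04568; ΔP_B = f(L/D)(ρV²/2) = 1.959e+04 Pa.
ΔP_A/ΔP_B = 4.312e+05/1.959e+04 = 22.0.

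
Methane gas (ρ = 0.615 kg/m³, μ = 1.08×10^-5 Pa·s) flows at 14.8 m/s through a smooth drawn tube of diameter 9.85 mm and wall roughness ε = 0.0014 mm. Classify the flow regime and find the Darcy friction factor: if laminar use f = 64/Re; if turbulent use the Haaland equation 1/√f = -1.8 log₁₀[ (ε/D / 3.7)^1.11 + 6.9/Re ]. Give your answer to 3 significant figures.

Re = ρVD/μ = 0.615·14.8·0.00985/1.08e-05 = 8301.
Re > 4000 → turbulent. ε/D = 1.4e-06/0.00985 = 0.000142; Haaland: 1/√f = -1.8 log₁₀[1.26e-05 + 0.000831] = 5.533, so f = 0.03267.

f ≈ 0.0327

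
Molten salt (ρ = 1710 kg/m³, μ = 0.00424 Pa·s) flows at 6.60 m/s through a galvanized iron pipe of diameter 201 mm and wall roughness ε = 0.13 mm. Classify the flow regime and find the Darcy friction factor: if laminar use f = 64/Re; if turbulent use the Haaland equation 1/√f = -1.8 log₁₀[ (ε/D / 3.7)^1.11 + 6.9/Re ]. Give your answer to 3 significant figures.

Re = ρVD/μ = 1710·6.6·0.201/0.00424 = 5.35e+05.
Re > 4000 → turbulent. ε/D = 0.00013/0.201 = 0.000647; Haaland: 1/√f = -1.8 log₁₀[6.75e-05 + 1.29e-05] = 7.371, so f = 0.01841.

f ≈ 0.0184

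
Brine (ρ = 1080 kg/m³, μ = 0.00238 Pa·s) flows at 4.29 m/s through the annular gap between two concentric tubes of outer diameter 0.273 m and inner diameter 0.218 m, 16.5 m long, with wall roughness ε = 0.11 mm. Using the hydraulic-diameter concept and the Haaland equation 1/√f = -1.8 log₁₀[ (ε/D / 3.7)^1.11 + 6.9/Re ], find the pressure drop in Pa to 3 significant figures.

Hydraulic diameter D_h = 4A/P = D_o - D_i = 0.273 - 0.218 = 0.055 m.
Re = ρVD_h/μ = 1080·4.29·0.055/0.00238 = 1.071e+05.
ε/D_h = 0.00011/0.055 = 0.002; Haaland gives 1/√f = -1.8 log₁₀[0.000236+6.44e-05] = 6.339, so f = 0.02488.
ΔP = f(L/D_h)(ρV²/2) = 0.02488·16.5/0.055·9938 = 7.419e+04 Pa.

ΔP ≈ 74200 Pa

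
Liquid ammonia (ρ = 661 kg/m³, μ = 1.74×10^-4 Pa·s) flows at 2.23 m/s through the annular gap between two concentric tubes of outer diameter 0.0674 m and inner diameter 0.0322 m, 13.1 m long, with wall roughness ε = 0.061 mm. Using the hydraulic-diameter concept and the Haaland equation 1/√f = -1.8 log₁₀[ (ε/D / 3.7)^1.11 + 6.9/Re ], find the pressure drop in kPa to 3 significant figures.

Hydraulic diameter D_h = 4A/P = D_o - D_i = 0.0674 - 0.0322 = 0.0352 m.
Re = ρVD_h/μ = 661·2.23·0.0352/0.000174 = 2.982e+05.
ε/D_h = 6.1e-05/0.0352 = 0.00173; Haaland gives 1/√f = -1.8 log₁₀[0.000202+2.31e-05] = 6.567, so f = 0.02319.
ΔP = f(L/D_h)(ρV²/2) = 0.02319·13.1/0.0352·1644 = 1.418e+04 Pa.
ΔP = 14.2 kPa.

ΔP ≈ 14.2 kPa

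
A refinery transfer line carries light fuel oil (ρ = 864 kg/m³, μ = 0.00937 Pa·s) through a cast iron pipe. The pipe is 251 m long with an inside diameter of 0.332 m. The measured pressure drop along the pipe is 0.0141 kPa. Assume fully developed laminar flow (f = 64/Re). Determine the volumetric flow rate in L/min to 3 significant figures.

For laminar flow, f = 64/Re with Re = ρVD/μ, so Darcy-Weisbach reduces to ΔP = 32μLV/D². Solving for V: V = ΔP·D²/(32μL) = 14.1·(0.332)²/(32·0.00937·251) = 0.02065 m/s.
Check: Re = ρVD/μ = 864·0.02065·0.332/0.00937 = 632.2 < 2300, so the laminar assumption holds.
Q = V·A = 0.02065·(π/4·0.332²) = 0.001788 m³/s = 107 L/min.

Q ≈ 107 L/min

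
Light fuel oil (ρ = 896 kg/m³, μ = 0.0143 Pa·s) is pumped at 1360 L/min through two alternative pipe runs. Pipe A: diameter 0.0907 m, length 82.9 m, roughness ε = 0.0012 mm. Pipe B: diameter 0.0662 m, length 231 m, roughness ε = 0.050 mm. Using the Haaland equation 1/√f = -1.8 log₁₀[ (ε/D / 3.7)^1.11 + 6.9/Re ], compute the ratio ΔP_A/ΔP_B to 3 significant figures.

ΔP_A/ΔP_B ≈ 0.0751

Pipe A: V = Q/A = 0.02267/0.006461 = 3.508 m/s; Re = 1.994e+04; ε/D = 1.32e-05; Haaland → f = 0.02579; ΔP_A = f(L/D)(ρV²/2) = 1.299e+05 Pa.
Pipe B: V = Q/A = 0.02267/0.003442 = 6.585 m/s; Re = 2.732e+04; ε/D = 0.000755; Haaland → f = 0.02552; ΔP_B = f(L/D)(ρV²/2) = 1.73e+06 Pa.
ΔP_A/ΔP_B = 1.299e+05/1.73e+06 = 0.0751.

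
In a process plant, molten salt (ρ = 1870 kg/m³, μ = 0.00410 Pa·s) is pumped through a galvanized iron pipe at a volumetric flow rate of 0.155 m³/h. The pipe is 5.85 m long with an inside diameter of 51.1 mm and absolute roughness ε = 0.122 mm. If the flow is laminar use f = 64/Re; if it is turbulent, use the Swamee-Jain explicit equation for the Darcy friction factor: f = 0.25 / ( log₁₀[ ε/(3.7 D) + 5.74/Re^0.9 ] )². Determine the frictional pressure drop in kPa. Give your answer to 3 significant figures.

Q = 0.155 m³/h = 0.155/3600 = 4.306e-05 m³/s.
Cross-sectional area A = πD²/4 = π(0.0511)²/4 = 0.002051 m²; mean velocity V = Q/A = 4.306e-05/0.002051 = 0.02099 m/s.
Reynolds number Re = ρVD/μ = 1870 · 0.02099 · 0.0511 / 0.0041 = 489.3.
Re < 2300 → laminar flow, so f = 64/Re = 64/489.3 = 0.1308 (the turbulent correlation is not needed).
Darcy-Weisbach: ΔP = f(L/D)(ρV²/2) = 0.1308·(5.85/0.0511)·(1870·0.02099²/2) = 0.1308·114.5·0.4121 = 6.171 Pa.
ΔP = 6.171 Pa = 0.00617 kPa.

ΔP ≈ 0.00617 kPa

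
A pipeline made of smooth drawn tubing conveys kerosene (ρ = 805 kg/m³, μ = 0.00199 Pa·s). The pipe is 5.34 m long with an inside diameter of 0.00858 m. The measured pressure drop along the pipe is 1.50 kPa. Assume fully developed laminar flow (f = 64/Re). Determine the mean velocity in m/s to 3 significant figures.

V ≈ 0.325 m/s

For laminar flow, f = 64/Re with Re = ρVD/μ, so Darcy-Weisbach reduces to ΔP = 32μLV/D². Solving for V: V = ΔP·D²/(32μL) = 1500·(0.00858)²/(32·0.00199·5.34) = 0.3247 m/s.
Check: Re = ρVD/μ = 805·0.3247·0.00858/0.00199 = 1127 < 2300, so the laminar assumption holds.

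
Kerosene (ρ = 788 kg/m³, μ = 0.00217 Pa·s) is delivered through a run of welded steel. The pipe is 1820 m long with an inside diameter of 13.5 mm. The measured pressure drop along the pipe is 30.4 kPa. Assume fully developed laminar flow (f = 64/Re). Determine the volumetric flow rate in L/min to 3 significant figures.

For laminar flow, f = 64/Re with Re = ρVD/μ, so Darcy-Weisbach reduces to ΔP = 32μLV/D². Solving for V: V = ΔP·D²/(32μL) = 3.04e+04·(0.0135)²/(32·0.00217·1820) = 0.04384 m/s.
Check: Re = ρVD/μ = 788·0.04384·0.0135/0.00217 = 214.9 < 2300, so the laminar assumption holds.
Q = V·A = 0.04384·(π/4·0.0135²) = 6.275e-06 m³/s = 0.377 L/min.

Q ≈ 0.377 L/min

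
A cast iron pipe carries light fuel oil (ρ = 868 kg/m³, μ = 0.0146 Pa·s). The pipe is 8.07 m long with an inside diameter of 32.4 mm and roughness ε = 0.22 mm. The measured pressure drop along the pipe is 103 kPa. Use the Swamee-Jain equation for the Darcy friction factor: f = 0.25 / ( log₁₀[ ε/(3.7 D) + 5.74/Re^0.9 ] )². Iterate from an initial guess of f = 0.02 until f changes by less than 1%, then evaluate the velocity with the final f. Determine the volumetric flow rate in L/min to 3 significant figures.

Rearranging Darcy-Weisbach: V = √(2·ΔP·D/(f·L·ρ)). With ε/D = 0.00022/0.0324 = 0.00679, iterate starting from f = 0.02:
  f = 0.02 → V = √(2·1.03e+05·0.0324/(0.02·8.07·868)) = 6.902 m/s; Re = ρVD/μ = 1.33e+04; f → 0.03906
  f = 0.03906 → V = 4.939 m/s; Re = 9514; f → 0.04078
  f = 0.04078 → V = 4.834 m/s; Re = 9311; f → 0.04091
Converged (Δf/f < 1%). With the final f = 0.04091: V = √(2·1.03e+05·0.0324/(0.04091·8.07·868)) = 4.826 m/s.
Q = V·A = 4.826·(π/4·0.0324²) = 0.003979 m³/s = 239 L/min.

Q ≈ 239 L/min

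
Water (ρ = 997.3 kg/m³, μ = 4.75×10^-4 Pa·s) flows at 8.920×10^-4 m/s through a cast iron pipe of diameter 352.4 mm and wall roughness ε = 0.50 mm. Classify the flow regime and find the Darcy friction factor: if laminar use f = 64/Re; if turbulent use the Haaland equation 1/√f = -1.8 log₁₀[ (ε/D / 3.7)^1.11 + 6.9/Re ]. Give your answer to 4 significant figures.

Re = ρVD/μ = 997.3·0.000892·0.3524/0.000475 = 660.
Re < 2300 → laminar, so f = 64/Re = 0.09697 (roughness is irrelevant in laminar flow).

f ≈ 0.09697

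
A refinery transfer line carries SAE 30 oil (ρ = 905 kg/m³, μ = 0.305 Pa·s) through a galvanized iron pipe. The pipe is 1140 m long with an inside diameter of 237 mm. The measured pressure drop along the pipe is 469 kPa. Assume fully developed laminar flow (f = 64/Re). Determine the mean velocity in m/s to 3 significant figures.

V ≈ 2.37 m/s

For laminar flow, f = 64/Re with Re = ρVD/μ, so Darcy-Weisbach reduces to ΔP = 32μLV/D². Solving for V: V = ΔP·D²/(32μL) = 4.69e+05·(0.237)²/(32·0.305·1140) = 2.368 m/s.
Check: Re = ρVD/μ = 905·2.368·0.237/0.305 = 1665 < 2300, so the laminar assumption holds.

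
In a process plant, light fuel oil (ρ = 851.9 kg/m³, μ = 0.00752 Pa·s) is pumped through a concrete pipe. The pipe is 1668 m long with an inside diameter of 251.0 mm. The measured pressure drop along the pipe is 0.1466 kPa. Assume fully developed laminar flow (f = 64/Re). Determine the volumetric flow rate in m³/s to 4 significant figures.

Q ≈ 0.001139 m³/s

For laminar flow, f = 64/Re with Re = ρVD/μ, so Darcy-Weisbach reduces to ΔP = 32μLV/D². Solving for V: V = ΔP·D²/(32μL) = 146.6·(0.251)²/(32·0.00752·1668) = 0.02301 m/s.
Check: Re = ρVD/μ = 851.9·0.02301·0.251/0.00752 = 654.3 < 2300, so the laminar assumption holds.
Q = V·A = 0.02301·(π/4·0.251²) = 0.001139 m³/s = 0.001139 m³/s.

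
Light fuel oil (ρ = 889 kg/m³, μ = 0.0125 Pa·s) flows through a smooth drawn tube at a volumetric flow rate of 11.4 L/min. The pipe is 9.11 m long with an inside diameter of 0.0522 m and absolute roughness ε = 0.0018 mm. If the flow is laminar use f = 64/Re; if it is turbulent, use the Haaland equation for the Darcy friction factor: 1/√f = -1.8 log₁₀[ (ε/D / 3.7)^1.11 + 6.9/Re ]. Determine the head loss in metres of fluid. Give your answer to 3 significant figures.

h_f ≈ 0.0136 m

Q = 11.4 L/min = 11.4/60000 = 0.00019 m³/s.
Cross-sectional area A = πD²/4 = π(0.0522)²/4 = 0.00214 m²; mean velocity V = Q/A = 0.00019/0.00214 = 0.08878 m/s.
Reynolds number Re = ρVD/μ = 889 · 0.08878 · 0.0522 / 0.0125 = 329.6.
Re < 2300 → laminar flow, so f = 64/Re = 64/329.6 = 0.1942 (the turbulent correlation is not needed).
Darcy-Weisbach: ΔP = f(L/D)(ρV²/2) = 0.1942·(9.11/0.0522)·(889·0.08878²/2) = 0.1942·174.5·3.504 = 118.7 Pa.
Head loss h_f = ΔP/(ρg) = 118.7/(889·9.81) = 0.0136 m.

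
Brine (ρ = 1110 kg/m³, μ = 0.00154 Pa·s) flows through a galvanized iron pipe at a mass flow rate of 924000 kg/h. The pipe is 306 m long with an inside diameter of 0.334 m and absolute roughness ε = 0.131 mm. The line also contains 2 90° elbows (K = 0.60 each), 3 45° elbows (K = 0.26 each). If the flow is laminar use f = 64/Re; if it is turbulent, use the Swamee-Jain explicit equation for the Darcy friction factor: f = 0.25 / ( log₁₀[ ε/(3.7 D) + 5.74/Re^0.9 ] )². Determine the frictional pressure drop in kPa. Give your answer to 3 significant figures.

ṁ = 924000 kg/h = 924000/3600 = 256.7 kg/s.
A = πD²/4 = π(0.334)²/4 = 0.08762 m²; mean velocity V = ṁ/(ρA) = 256.7/(1110 · 0.08762) = 2.639 m/s.
Reynolds number Re = ρVD/μ = 1110 · 2.639 · 0.334 / 0.00154 = 6.353e+05.
Re > 4000 → turbulent. Relative roughness ε/D = 0.000131/0.334 = 0.000392. Swamee-Jain: f = 0.25/(log₁₀[0.000392/3.7 + 5.74/6.353e+05^0.9])² = 0.25/(log₁₀[0.000106 + 3.44e-05])² = 0.25/(-3.853)² = 0.01684.
Total minor-loss coefficient ΣK = 2·0.6 + 3·0.26 = 1.98.
ΔP = [f·L/D + ΣK]·(ρV²/2) = [0.01684·306/0.334 + 1.98]·(1110·2.639²/2) = [15.43 + 1.98]·3866 = 6.73e+04 Pa.
ΔP = 6.73e+04 Pa = 67.3 kPa.

ΔP ≈ 67.3 kPa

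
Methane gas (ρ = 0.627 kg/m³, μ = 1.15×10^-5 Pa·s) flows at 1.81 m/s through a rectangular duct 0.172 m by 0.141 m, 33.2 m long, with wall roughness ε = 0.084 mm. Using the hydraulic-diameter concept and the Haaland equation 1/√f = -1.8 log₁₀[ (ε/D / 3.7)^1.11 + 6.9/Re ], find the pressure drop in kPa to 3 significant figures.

Hydraulic diameter D_h = 4A/P = 4·(0.172·0.141)/(2·(0.172+0.141)) = 0.09701/0.626 = 0.155 m.
Re = ρVD_h/μ = 0.627·1.81·0.155/1.15e-05 = 1.529e+04.
ε/D_h = 8.4e-05/0.155 = 0.000542; Haaland gives 1/√f = -1.8 log₁₀[5.55e-05+0.000451] = 5.931, so f = 0.02842.
ΔP = f(L/D_h)(ρV²/2) = 0.02842·33.2/0.155·1.027 = 6.254 Pa.
ΔP = 0.00625 kPa.

ΔP ≈ 0.00625 kPa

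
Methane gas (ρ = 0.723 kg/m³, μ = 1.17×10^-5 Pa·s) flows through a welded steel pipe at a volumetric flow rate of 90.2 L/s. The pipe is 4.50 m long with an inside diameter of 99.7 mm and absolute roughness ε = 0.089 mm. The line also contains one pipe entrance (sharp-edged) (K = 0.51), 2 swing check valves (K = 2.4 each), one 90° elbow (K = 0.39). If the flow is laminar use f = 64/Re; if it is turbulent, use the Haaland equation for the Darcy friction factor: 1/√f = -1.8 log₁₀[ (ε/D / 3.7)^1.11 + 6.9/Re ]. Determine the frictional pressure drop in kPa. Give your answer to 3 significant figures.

ΔP ≈ 0.324 kPa

Q = 90.2 L/s = 90.2/1000 = 0.0902 m³/s.
Cross-sectional area A = πD²/4 = π(0.0997)²/4 = 0.007807 m²; mean velocity V = Q/A = 0.0902/0.007807 = 11.55 m/s.
Reynolds number Re = ρVD/μ = 0.723 · 11.55 · 0.0997 / 1.17e-05 = 7.118e+04.
Re > 4000 → turbulent. Relative roughness ε/D = 8.9e-05/0.0997 = 0.000893. Haaland: 1/√f = -1.8 log₁₀[(0.000893/3.7)^1.11 + 6.9/7.118e+04] = -1.8 log₁₀[9.65e-05 + 9.69e-05] = 6.684, so f = 0.02238.
Total minor-loss coefficient ΣK = 1·0.51 + 2·2.4 + 1·0.39 = 5.7.
ΔP = [f·L/D + ΣK]·(ρV²/2) = [0.02238·4.5/0.0997 + 5.7]·(0.723·11.55²/2) = [1.01 + 5.7]·48.26 = 323.8 Pa.
ΔP = 323.8 Pa = 0.324 kPa.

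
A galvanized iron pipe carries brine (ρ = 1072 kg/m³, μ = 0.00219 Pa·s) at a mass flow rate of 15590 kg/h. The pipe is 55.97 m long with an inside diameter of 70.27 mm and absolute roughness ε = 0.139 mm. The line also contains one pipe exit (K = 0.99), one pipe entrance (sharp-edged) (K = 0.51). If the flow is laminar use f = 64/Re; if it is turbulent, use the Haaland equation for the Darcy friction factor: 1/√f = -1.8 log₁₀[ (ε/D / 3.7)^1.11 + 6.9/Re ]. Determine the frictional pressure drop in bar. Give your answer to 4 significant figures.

ΔP ≈ 0.1346 bar

ṁ = 15590 kg/h = 15590/3600 = 4.331 kg/s.
A = πD²/4 = π(0.07027)²/4 = 0.003878 m²; mean velocity V = ṁ/(ρA) = 4.331/(1072 · 0.003878) = 1.042 m/s.
Reynolds number Re = ρVD/μ = 1072 · 1.042 · 0.07027 / 0.00219 = 3.583e+04.
Re > 4000 → turbulent. Relative roughness ε/D = 0.000139/0.07027 = 0.00198. Haaland: 1/√f = -1.8 log₁₀[(0.00198/3.7)^1.11 + 6.9/3.583e+04] = -1.8 log₁₀[0.000233 + 0.000193] = 6.067, so f = 0.02717.
Total minor-loss coefficient ΣK = 1·0.99 + 1·0.51 = 1.5.
ΔP = [f·L/D + ΣK]·(ρV²/2) = [0.02717·55.97/0.07027 + 1.5]·(1072·1.042²/2) = [21.64 + 1.5]·581.6 = 1.346e+04 Pa.
ΔP = 1.346e+04 Pa = 0.1346 bar.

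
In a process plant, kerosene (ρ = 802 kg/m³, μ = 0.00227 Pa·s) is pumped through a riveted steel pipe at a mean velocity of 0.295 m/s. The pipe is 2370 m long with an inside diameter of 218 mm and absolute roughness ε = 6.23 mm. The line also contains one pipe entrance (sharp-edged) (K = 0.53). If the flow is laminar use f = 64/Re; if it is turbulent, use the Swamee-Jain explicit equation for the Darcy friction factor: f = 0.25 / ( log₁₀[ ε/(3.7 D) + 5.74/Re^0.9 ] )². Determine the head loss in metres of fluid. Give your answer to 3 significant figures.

Reynolds number Re = ρVD/μ = 802 · 0.295 · 0.218 / 0.00227 = 2.272e+04.
Re > 4000 → turbulent. Relative roughness ε/D = 0.00623/0.218 = 0.0286. Swamee-Jain: f = 0.25/(log₁₀[0.0286/3.7 + 5.74/2.272e+04^0.9])² = 0.25/(log₁₀[0.00772 + 0.000689])² = 0.25/(-2.075)² = 0.05806.
Total minor-loss coefficient ΣK = 1·0.53 = 0.53.
ΔP = [f·L/D + ΣK]·(ρV²/2) = [0.05806·2370/0.218 + 0.53]·(802·0.295²/2) = [631.2 + 0.53]·34.9 = 2.205e+04 Pa.
Head loss h_f = ΔP/(ρg) = 2.205e+04/(802·9.81) = 2.80 m.

h_f ≈ 2.80 m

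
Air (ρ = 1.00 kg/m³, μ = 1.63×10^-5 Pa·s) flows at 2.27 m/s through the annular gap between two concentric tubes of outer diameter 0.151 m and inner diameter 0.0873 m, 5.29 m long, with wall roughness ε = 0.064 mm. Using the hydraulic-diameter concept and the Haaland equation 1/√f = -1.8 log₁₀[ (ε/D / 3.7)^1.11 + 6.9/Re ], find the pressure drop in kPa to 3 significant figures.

ΔP ≈ 0.00709 kPa

Hydraulic diameter D_h = 4A/P = D_o - D_i = 0.151 - 0.0873 = 0.0637 m.
Re = ρVD_h/μ = 1·2.27·0.0637/1.63e-05 = 8871.
ε/D_h = 6.4e-05/0.0637 = 0.001; Haaland gives 1/√f = -1.8 log₁₀[0.00011+0.000778] = 5.493, so f = 0.03314.
ΔP = f(L/D_h)(ρV²/2) = 0.03314·5.29/0.0637·2.576 = 7.091 Pa.
ΔP = 0.00709 kPa.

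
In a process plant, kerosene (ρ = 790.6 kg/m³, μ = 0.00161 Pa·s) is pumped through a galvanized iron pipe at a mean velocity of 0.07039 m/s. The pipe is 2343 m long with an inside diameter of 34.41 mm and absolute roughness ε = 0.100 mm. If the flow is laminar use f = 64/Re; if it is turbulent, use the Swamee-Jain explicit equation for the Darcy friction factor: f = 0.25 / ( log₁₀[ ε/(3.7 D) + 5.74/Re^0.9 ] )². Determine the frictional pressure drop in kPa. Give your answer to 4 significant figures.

Reynolds number Re = ρVD/μ = 790.6 · 0.07039 · 0.03441 / 0.00161 = 1189.
Re < 2300 → laminar flow, so f = 64/Re = 64/1189 = 0.05381 (the turbulent correlation is not needed).
Darcy-Weisbach: ΔP = f(L/D)(ρV²/2) = 0.05381·(2343/0.03441)·(790.6·0.07039²/2) = 0.05381·6.809e+04·1.959 = 7176 Pa.
ΔP = 7176 Pa = 7.176 kPa.

ΔP ≈ 7.176 kPa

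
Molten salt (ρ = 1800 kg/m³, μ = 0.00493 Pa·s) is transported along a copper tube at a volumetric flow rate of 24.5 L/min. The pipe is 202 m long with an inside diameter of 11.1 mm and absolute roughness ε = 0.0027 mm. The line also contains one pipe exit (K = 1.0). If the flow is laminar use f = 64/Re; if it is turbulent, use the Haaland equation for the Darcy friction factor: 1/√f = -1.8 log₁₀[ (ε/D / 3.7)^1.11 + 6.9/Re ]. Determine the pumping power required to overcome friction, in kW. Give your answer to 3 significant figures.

P ≈ 3.24 kW

Q = 24.5 L/min = 24.5/60000 = 0.0004083 m³/s.
Cross-sectional area A = πD²/4 = π(0.0111)²/4 = 9.677e-05 m²; mean velocity V = Q/A = 0.0004083/9.677e-05 = 4.22 m/s.
Reynolds number Re = ρVD/μ = 1800 · 4.22 · 0.0111 / 0.00493 = 1.71e+04.
Re > 4000 → turbulent. Relative roughness ε/D = 2.7e-06/0.0111 = 0.000243. Haaland: 1/√f = -1.8 log₁₀[(0.000243/3.7)^1.11 + 6.9/1.71e+04] = -1.8 log₁₀[2.28e-05 + 0.000403] = 6.067, so f = 0.02717.
Total minor-loss coefficient ΣK = 1·1 = 1.
ΔP = [f·L/D + ΣK]·(ρV²/2) = [0.02717·202/0.0111 + 1]·(1800·4.22²/2) = [494.5 + 1]·1.603e+04 = 7.94e+06 Pa.
Pumping power P = QΔP = 0.0004083·7.94e+06 = 3242 W = 3.24 kW.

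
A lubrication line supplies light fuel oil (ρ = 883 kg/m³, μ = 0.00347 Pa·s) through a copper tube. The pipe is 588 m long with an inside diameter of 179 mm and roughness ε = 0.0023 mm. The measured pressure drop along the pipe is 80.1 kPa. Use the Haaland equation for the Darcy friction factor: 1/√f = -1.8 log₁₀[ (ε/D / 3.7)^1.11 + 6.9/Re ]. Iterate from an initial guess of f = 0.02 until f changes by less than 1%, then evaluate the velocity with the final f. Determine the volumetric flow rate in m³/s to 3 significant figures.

Q ≈ 0.0431 m³/s

Rearranging Darcy-Weisbach: V = √(2·ΔP·D/(f·L·ρ)). With ε/D = 2.3e-06/0.179 = 1.28e-05, iterate starting from f = 0.02:
  f = 0.02 → V = √(2·8.01e+04·0.179/(0.02·588·883)) = 1.662 m/s; Re = ρVD/μ = 7.569e+04; f → 0.01895
  f = 0.01895 → V = 1.707 m/s; Re = 7.777e+04; f → 0.01884
Converged (Δf/f < 1%). With the final f = 0.01884: V = √(2·8.01e+04·0.179/(0.01884·588·883)) = 1.712 m/s.
Q = V·A = 1.712·(π/4·0.179²) = 0.04309 m³/s = 0.0431 m³/s.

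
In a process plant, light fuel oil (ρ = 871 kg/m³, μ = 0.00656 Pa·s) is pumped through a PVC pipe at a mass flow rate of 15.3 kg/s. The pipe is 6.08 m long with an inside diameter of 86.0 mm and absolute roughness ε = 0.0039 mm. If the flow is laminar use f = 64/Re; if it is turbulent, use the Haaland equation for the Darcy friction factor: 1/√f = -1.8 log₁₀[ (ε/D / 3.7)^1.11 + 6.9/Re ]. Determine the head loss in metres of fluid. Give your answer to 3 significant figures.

A = πD²/4 = π(0.086)²/4 = 0.005809 m²; mean velocity V = ṁ/(ρA) = 15.3/(871 · 0.005809) = 3.024 m/s.
Reynolds number Re = ρVD/μ = 871 · 3.024 · 0.086 / 0.00656 = 3.453e+04.
Re > 4000 → turbulent. Relative roughness ε/D = 3.9e-06/0.086 = 4.53e-05. Haaland: 1/√f = -1.8 log₁₀[(4.53e-05/3.7)^1.11 + 6.9/3.453e+04] = -1.8 log₁₀[3.53e-06 + 0.0002] = 6.645, so f = 0.02265.
Darcy-Weisbach: ΔP = f(L/D)(ρV²/2) = 0.02265·(6.08/0.086)·(871·3.024²/2) = 0.02265·70.7·3983 = 6376 Pa.
Head loss h_f = ΔP/(ρg) = 6376/(871·9.81) = 0.746 m.

h_f ≈ 0.746 m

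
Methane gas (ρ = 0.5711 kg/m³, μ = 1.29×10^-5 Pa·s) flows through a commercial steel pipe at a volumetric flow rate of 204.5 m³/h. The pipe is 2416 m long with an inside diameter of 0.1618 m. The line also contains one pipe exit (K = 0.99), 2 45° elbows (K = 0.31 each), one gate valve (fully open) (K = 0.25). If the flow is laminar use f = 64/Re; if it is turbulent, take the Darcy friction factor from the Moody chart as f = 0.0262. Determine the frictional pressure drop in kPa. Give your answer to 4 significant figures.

ΔP ≈ 0.8567 kPa

Q = 204.5 m³/h = 204.5/3600 = 0.05681 m³/s.
Cross-sectional area A = πD²/4 = π(0.1618)²/4 = 0.02056 m²; mean velocity V = Q/A = 0.05681/0.02056 = 2.763 m/s.
Reynolds number Re = ρVD/μ = 0.5711 · 2.763 · 0.1618 / 1.29e-05 = 1.979e+04.
Re > 4000 → turbulent; use the Moody-chart value f = 0.0262.
Total minor-loss coefficient ΣK = 1·0.99 + 2·0.31 + 1·0.25 = 1.86.
ΔP = [f·L/D + ΣK]·(ρV²/2) = [0.0262·2416/0.1618 + 1.86]·(0.5711·2.763²/2) = [391.2 + 1.86]·2.18 = 856.7 Pa.
ΔP = 856.7 Pa = 0.8567 kPa.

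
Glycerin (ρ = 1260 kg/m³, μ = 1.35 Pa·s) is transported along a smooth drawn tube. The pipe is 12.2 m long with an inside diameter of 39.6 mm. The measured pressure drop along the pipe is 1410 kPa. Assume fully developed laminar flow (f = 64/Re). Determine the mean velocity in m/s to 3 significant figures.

For laminar flow, f = 64/Re with Re = ρVD/μ, so Darcy-Weisbach reduces to ΔP = 32μLV/D². Solving for V: V = ΔP·D²/(32μL) = 1.41e+06·(0.0396)²/(32·1.35·12.2) = 4.195 m/s.
Check: Re = ρVD/μ = 1260·4.195·0.0396/1.35 = 155.1 < 2300, so the laminar assumption holds.

V ≈ 4.20 m/s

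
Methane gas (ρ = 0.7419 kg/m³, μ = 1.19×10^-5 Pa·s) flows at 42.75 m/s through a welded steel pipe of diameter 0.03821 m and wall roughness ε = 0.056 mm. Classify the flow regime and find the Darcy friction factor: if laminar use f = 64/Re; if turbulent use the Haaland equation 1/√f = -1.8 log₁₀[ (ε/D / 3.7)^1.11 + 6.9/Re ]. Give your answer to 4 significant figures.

Re = ρVD/μ = 0.7419·42.75·0.03821/1.19e-05 = 1.018e+05.
Re > 4000 → turbulent. ε/D = 5.6e-05/0.03821 = 0.00147; Haaland: 1/√f = -1.8 log₁₀[0.000167 + 6.78e-05] = 6.532, so f = 0.02344.

f ≈ 0.02344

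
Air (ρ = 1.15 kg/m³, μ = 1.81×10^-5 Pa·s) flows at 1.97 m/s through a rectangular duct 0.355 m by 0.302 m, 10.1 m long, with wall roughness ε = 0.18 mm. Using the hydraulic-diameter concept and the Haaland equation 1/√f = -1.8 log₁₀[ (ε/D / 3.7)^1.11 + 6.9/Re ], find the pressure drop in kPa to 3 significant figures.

Hydraulic diameter D_h = 4A/P = 4·(0.355·0.302)/(2·(0.355+0.302)) = 0.4288/1.314 = 0.3264 m.
Re = ρVD_h/μ = 1.15·1.97·0.3264/1.81e-05 = 4.085e+04.
ε/D_h = 0.00018/0.3264 = 0.000552; Haaland gives 1/√f = -1.8 log₁₀[5.66e-05+0.000169] = 6.564, so f = 0.02321.
ΔP = f(L/D_h)(ρV²/2) = 0.02321·10.1/0.3264·2.232 = 1.603 Pa.
ΔP = 0.00160 kPa.

ΔP ≈ 0.00160 kPa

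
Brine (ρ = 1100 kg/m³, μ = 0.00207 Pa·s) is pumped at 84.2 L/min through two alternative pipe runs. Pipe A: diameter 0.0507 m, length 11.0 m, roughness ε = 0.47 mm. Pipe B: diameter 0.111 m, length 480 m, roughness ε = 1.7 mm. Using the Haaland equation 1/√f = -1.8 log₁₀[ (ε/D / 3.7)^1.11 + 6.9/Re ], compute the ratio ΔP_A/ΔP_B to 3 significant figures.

ΔP_A/ΔP_B ≈ 0.943

Pipe A: V = Q/A = 0.001403/0.002019 = 0.6951 m/s; Re = 1.873e+04; ε/D = 0.00927; Haaland → f = 0.03998; ΔP_A = f(L/D)(ρV²/2) = 2305 Pa.
Pipe B: V = Q/A = 0.001403/0.009677 = 0.145 m/s; Re = 8554; ε/D = 0.0153; Haaland → f = 0.04888; ΔP_B = f(L/D)(ρV²/2) = 2445 Pa.
ΔP_A/ΔP_B = 2305/2445 = 0.943.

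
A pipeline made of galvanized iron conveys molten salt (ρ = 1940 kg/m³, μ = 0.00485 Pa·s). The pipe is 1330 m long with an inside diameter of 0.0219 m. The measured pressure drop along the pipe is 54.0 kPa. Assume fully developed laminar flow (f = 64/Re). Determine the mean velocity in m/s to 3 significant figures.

For laminar flow, f = 64/Re with Re = ρVD/μ, so Darcy-Weisbach reduces to ΔP = 32μLV/D². Solving for V: V = ΔP·D²/(32μL) = 5.4e+04·(0.0219)²/(32·0.00485·1330) = 0.1255 m/s.
Check: Re = ρVD/μ = 1940·0.1255·0.0219/0.00485 = 1099 < 2300, so the laminar assumption holds.

V ≈ 0.125 m/s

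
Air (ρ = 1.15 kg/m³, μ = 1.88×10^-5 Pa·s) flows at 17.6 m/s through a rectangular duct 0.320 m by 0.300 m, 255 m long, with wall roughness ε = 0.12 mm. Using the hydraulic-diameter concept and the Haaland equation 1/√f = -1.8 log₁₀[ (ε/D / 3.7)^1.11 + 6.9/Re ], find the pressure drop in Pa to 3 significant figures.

ΔP ≈ 2530 Pa

Hydraulic diameter D_h = 4A/P = 4·(0.32·0.3)/(2·(0.32+0.3)) = 0.384/1.24 = 0.3097 m.
Re = ρVD_h/μ = 1.15·17.6·0.3097/1.88e-05 = 3.334e+05.
ε/D_h = 0.00012/0.3097 = 0.000387; Haaland gives 1/√f = -1.8 log₁₀[3.82e-05+2.07e-05] = 7.614, so f = 0.01725.
ΔP = f(L/D_h)(ρV²/2) = 0.01725·255/0.3097·178.1 = 2530 Pa.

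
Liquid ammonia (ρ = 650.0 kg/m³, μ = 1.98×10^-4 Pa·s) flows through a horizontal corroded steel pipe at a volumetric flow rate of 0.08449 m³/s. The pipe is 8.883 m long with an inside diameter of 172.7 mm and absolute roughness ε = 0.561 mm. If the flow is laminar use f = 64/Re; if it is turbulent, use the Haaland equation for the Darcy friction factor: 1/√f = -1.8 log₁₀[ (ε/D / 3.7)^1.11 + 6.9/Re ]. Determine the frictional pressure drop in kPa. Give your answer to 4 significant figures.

Cross-sectional area A = πD²/4 = π(0.1727)²/4 = 0.02342 m²; mean velocity V = Q/A = 0.08449/0.02342 = 3.607 m/s.
Reynolds number Re = ρVD/μ = 650 · 3.607 · 0.1727 / 0.000198 = 2.045e+06.
Re > 4000 → turbulent. Relative roughness ε/D = 0.000561/0.1727 = 0.00325. Haaland: 1/√f = -1.8 log₁₀[(0.00325/3.7)^1.11 + 6.9/2.045e+06] = -1.8 log₁₀[0.000405 + 3.37e-06] = 6.1, so f = 0.02687.
Darcy-Weisbach: ΔP = f(L/D)(ρV²/2) = 0.02687·(8.883/0.1727)·(650·3.607²/2) = 0.02687·51.44·4228 = 5844 Pa.
ΔP = 5844 Pa = 5.844 kPa.

ΔP ≈ 5.844 kPa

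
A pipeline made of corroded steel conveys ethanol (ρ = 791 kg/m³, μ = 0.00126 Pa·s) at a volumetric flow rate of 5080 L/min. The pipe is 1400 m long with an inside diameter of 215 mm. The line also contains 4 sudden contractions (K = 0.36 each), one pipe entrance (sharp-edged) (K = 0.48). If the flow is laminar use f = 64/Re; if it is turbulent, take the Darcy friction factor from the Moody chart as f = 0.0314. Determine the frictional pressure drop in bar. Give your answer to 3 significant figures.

Q = 5080 L/min = 5080/60000 = 0.08467 m³/s.
Cross-sectional area A = πD²/4 = π(0.215)²/4 = 0.03631 m²; mean velocity V = Q/A = 0.08467/0.03631 = 2.332 m/s.
Reynolds number Re = ρVD/μ = 791 · 2.332 · 0.215 / 0.00126 = 3.148e+05.
Re > 4000 → turbulent; use the Moody-chart value f = 0.0314.
Total minor-loss coefficient ΣK = 4·0.36 + 1·0.48 = 1.92.
ΔP = [f·L/D + ΣK]·(ρV²/2) = [0.0314·1400/0.215 + 1.92]·(791·2.332²/2) = [204.5 + 1.92]·2151 = 4.439e+05 Pa.
ΔP = 4.439e+05 Pa = 4.44 bar.

ΔP ≈ 4.44 bar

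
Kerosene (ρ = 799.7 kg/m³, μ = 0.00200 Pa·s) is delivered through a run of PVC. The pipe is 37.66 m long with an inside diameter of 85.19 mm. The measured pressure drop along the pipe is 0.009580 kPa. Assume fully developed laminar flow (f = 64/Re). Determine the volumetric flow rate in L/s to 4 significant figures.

Q ≈ 0.1644 L/s

For laminar flow, f = 64/Re with Re = ρVD/μ, so Darcy-Weisbach reduces to ΔP = 32μLV/D². Solving for V: V = ΔP·D²/(32μL) = 9.58·(0.08519)²/(32·0.002·37.66) = 0.02885 m/s.
Check: Re = ρVD/μ = 799.7·0.02885·0.08519/0.002 = 982.6 < 2300, so the laminar assumption holds.
Q = V·A = 0.02885·(π/4·0.08519²) = 0.0001644 m³/s = 0.1644 L/s.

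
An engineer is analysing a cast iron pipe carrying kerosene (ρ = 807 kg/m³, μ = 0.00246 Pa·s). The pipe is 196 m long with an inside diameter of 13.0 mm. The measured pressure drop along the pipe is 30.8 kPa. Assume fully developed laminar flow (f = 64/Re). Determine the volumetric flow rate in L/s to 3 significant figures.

Q ≈ 0.0448 L/s

For laminar flow, f = 64/Re with Re = ρVD/μ, so Darcy-Weisbach reduces to ΔP = 32μLV/D². Solving for V: V = ΔP·D²/(32μL) = 3.08e+04·(0.013)²/(32·0.00246·196) = 0.3374 m/s.
Check: Re = ρVD/μ = 807·0.3374·0.013/0.00246 = 1439 < 2300, so the laminar assumption holds.
Q = V·A = 0.3374·(π/4·0.013²) = 4.478e-05 m³/s = 0.0448 L/s.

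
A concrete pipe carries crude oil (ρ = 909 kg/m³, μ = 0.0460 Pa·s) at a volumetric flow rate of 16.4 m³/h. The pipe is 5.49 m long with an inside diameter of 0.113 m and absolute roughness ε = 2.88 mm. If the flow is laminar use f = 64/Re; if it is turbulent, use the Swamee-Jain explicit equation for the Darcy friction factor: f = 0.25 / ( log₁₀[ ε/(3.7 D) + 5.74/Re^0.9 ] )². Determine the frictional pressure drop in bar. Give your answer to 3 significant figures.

ΔP ≈ 0.00287 bar

Q = 16.4 m³/h = 16.4/3600 = 0.004556 m³/s.
Cross-sectional area A = πD²/4 = π(0.113)²/4 = 0.01003 m²; mean velocity V = Q/A = 0.004556/0.01003 = 0.4542 m/s.
Reynolds number Re = ρVD/μ = 909 · 0.4542 · 0.113 / 0.046 = 1014.
Re < 2300 → laminar flow, so f = 64/Re = 64/1014 = 0.0631 (the turbulent correlation is not needed).
Darcy-Weisbach: ΔP = f(L/D)(ρV²/2) = 0.0631·(5.49/0.113)·(909·0.4542²/2) = 0.0631·48.58·93.78 = 287.5 Pa.
ΔP = 287.5 Pa = 0.00287 bar.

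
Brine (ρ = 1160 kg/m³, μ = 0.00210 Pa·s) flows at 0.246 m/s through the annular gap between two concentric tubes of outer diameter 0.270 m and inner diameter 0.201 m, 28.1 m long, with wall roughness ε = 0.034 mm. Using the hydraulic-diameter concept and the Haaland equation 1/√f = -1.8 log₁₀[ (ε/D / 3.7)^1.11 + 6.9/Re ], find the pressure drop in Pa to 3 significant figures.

Hydraulic diameter D_h = 4A/P = D_o - D_i = 0.27 - 0.201 = 0.069 m.
Re = ρVD_h/μ = 1160·0.246·0.069/0.0021 = 9376.
ε/D_h = 3.4e-05/0.069 = 0.000493; Haaland gives 1/√f = -1.8 log₁₀[4.99e-05+0.000736] = 5.588, so f = 0.03202.
ΔP = f(L/D_h)(ρV²/2) = 0.03202·28.1/0.069·35.1 = 457.7 Pa.

ΔP ≈ 458 Pa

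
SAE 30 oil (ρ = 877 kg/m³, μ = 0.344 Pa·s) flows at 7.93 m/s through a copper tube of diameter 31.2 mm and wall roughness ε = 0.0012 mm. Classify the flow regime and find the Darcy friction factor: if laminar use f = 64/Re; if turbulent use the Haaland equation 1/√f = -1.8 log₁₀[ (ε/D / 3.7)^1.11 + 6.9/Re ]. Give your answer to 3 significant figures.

f ≈ 0.101

Re = ρVD/μ = 877·7.93·0.0312/0.344 = 630.8.
Re < 2300 → laminar, so f = 64/Re = 0.1015 (roughness is irrelevant in laminar flow).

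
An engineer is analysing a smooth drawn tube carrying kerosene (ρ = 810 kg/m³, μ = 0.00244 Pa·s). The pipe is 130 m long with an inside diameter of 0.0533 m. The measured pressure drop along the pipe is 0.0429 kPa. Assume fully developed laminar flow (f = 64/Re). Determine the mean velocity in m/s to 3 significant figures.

V ≈ 0.0120 m/s

For laminar flow, f = 64/Re with Re = ρVD/μ, so Darcy-Weisbach reduces to ΔP = 32μLV/D². Solving for V: V = ΔP·D²/(32μL) = 42.9·(0.0533)²/(32·0.00244·130) = 0.01201 m/s.
Check: Re = ρVD/μ = 810·0.01201·0.0533/0.00244 = 212.4 < 2300, so the laminar assumption holds.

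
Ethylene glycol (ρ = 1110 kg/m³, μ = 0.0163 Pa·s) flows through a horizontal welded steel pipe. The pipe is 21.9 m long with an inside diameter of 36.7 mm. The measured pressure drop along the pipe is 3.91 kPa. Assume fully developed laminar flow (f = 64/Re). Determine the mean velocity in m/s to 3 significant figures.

V ≈ 0.461 m/s

For laminar flow, f = 64/Re with Re = ρVD/μ, so Darcy-Weisbach reduces to ΔP = 32μLV/D². Solving for V: V = ΔP·D²/(32μL) = 3910·(0.0367)²/(32·0.0163·21.9) = 0.461 m/s.
Check: Re = ρVD/μ = 1110·0.461·0.0367/0.0163 = 1152 < 2300, so the laminar assumption holds.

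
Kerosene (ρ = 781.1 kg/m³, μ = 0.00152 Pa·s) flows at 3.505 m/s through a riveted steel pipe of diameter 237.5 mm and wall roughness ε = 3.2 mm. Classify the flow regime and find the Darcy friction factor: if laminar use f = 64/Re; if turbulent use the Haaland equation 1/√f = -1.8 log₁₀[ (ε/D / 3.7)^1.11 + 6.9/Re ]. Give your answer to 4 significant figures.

f ≈ 0.04223

Re = ρVD/μ = 781.1·3.505·0.2375/0.00152 = 4.278e+05.
Re > 4000 → turbulent. ε/D = 0.0032/0.2375 = 0.0135; Haaland: 1/√f = -1.8 log₁₀[0.00196 + 1.61e-05] = 4.866, so f = 0.04223.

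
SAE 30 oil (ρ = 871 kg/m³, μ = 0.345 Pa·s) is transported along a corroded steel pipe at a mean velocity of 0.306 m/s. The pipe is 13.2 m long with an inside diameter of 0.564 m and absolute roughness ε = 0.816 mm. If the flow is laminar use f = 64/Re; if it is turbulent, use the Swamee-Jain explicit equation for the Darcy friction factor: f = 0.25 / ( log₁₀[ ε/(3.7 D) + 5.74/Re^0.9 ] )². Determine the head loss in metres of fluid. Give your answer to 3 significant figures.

h_f ≈ 0.0164 m

Reynolds number Re = ρVD/μ = 871 · 0.306 · 0.564 / 0.345 = 435.7.
Re < 2300 → laminar flow, so f = 64/Re = 64/435.7 = 0.1469 (the turbulent correlation is not needed).
Darcy-Weisbach: ΔP = f(L/D)(ρV²/2) = 0.1469·(13.2/0.564)·(871·0.306²/2) = 0.1469·23.4·40.78 = 140.2 Pa.
Head loss h_f = ΔP/(ρg) = 140.2/(871·9.81) = 0.0164 m.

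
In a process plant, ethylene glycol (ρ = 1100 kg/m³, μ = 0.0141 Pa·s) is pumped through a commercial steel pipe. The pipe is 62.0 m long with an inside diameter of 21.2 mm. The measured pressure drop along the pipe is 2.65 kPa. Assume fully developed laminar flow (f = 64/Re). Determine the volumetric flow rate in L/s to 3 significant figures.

Q ≈ 0.0150 L/s

For laminar flow, f = 64/Re with Re = ρVD/μ, so Darcy-Weisbach reduces to ΔP = 32μLV/D². Solving for V: V = ΔP·D²/(32μL) = 2650·(0.0212)²/(32·0.0141·62) = 0.04258 m/s.
Check: Re = ρVD/μ = 1100·0.04258·0.0212/0.0141 = 70.42 < 2300, so the laminar assumption holds.
Q = V·A = 0.04258·(π/4·0.0212²) = 1.503e-05 m³/s = 0.0150 L/s.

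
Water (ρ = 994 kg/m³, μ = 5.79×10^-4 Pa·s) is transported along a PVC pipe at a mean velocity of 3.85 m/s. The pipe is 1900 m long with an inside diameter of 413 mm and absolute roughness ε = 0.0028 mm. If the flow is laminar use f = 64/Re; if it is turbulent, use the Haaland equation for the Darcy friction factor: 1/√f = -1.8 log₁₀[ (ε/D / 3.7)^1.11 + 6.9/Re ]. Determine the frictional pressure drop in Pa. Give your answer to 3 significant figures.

ΔP ≈ 342000 Pa

Reynolds number Re = ρVD/μ = 994 · 3.85 · 0.413 / 0.000579 = 2.73e+06.
Re > 4000 → turbulent. Relative roughness ε/D = 2.8e-06/0.413 = 6.78e-06. Haaland: 1/√f = -1.8 log₁₀[(6.78e-06/3.7)^1.11 + 6.9/2.73e+06] = -1.8 log₁₀[4.28e-07 + 2.53e-06] = 9.953, so f = 0.0101.
Darcy-Weisbach: ΔP = f(L/D)(ρV²/2) = 0.0101·(1900/0.413)·(994·3.85²/2) = 0.0101·4600·7367 = 3.421e+05 Pa.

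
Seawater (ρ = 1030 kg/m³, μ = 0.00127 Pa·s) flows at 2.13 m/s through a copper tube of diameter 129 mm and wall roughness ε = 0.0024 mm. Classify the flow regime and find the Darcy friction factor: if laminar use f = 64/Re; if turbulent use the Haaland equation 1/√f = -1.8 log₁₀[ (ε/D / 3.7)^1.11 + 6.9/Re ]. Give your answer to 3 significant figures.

Re = ρVD/μ = 1030·2.13·0.129/0.00127 = 2.228e+05.
Re > 4000 → turbulent. ε/D = 2.4e-06/0.129 = 1.86e-05; Haaland: 1/√f = -1.8 log₁₀[1.31e-06 + 3.1e-05] = 8.084, so f = 0.0153.

f ≈ 0.0153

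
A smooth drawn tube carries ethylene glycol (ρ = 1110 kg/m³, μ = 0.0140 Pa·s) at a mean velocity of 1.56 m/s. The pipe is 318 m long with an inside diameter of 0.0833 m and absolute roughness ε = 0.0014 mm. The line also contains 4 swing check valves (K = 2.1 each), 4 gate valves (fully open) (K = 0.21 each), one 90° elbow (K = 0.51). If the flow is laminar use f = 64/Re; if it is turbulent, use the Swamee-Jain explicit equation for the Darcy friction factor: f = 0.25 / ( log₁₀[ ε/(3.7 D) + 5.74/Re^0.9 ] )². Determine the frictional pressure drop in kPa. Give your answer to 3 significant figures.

Reynolds number Re = ρVD/μ = 1110 · 1.56 · 0.0833 / 0.014 = 1.03e+04.
Re > 4000 → turbulent. Relative roughness ε/D = 1.4e-06/0.0833 = 1.68e-05. Swamee-Jain: f = 0.25/(log₁₀[1.68e-05/3.7 + 5.74/1.03e+04^0.9])² = 0.25/(log₁₀[4.54e-06 + 0.0014])² = 0.25/(-2.851)² = 0.03075.
Total minor-loss coefficient ΣK = 4·2.1 + 4·0.21 + 1·0.51 = 9.75.
ΔP = [f·L/D + ΣK]·(ρV²/2) = [0.03075·318/0.0833 + 9.75]·(1110·1.56²/2) = [117.4 + 9.75]·1351 = 1.717e+05 Pa.
ΔP = 1.717e+05 Pa = 172 kPa.

ΔP ≈ 172 kPa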